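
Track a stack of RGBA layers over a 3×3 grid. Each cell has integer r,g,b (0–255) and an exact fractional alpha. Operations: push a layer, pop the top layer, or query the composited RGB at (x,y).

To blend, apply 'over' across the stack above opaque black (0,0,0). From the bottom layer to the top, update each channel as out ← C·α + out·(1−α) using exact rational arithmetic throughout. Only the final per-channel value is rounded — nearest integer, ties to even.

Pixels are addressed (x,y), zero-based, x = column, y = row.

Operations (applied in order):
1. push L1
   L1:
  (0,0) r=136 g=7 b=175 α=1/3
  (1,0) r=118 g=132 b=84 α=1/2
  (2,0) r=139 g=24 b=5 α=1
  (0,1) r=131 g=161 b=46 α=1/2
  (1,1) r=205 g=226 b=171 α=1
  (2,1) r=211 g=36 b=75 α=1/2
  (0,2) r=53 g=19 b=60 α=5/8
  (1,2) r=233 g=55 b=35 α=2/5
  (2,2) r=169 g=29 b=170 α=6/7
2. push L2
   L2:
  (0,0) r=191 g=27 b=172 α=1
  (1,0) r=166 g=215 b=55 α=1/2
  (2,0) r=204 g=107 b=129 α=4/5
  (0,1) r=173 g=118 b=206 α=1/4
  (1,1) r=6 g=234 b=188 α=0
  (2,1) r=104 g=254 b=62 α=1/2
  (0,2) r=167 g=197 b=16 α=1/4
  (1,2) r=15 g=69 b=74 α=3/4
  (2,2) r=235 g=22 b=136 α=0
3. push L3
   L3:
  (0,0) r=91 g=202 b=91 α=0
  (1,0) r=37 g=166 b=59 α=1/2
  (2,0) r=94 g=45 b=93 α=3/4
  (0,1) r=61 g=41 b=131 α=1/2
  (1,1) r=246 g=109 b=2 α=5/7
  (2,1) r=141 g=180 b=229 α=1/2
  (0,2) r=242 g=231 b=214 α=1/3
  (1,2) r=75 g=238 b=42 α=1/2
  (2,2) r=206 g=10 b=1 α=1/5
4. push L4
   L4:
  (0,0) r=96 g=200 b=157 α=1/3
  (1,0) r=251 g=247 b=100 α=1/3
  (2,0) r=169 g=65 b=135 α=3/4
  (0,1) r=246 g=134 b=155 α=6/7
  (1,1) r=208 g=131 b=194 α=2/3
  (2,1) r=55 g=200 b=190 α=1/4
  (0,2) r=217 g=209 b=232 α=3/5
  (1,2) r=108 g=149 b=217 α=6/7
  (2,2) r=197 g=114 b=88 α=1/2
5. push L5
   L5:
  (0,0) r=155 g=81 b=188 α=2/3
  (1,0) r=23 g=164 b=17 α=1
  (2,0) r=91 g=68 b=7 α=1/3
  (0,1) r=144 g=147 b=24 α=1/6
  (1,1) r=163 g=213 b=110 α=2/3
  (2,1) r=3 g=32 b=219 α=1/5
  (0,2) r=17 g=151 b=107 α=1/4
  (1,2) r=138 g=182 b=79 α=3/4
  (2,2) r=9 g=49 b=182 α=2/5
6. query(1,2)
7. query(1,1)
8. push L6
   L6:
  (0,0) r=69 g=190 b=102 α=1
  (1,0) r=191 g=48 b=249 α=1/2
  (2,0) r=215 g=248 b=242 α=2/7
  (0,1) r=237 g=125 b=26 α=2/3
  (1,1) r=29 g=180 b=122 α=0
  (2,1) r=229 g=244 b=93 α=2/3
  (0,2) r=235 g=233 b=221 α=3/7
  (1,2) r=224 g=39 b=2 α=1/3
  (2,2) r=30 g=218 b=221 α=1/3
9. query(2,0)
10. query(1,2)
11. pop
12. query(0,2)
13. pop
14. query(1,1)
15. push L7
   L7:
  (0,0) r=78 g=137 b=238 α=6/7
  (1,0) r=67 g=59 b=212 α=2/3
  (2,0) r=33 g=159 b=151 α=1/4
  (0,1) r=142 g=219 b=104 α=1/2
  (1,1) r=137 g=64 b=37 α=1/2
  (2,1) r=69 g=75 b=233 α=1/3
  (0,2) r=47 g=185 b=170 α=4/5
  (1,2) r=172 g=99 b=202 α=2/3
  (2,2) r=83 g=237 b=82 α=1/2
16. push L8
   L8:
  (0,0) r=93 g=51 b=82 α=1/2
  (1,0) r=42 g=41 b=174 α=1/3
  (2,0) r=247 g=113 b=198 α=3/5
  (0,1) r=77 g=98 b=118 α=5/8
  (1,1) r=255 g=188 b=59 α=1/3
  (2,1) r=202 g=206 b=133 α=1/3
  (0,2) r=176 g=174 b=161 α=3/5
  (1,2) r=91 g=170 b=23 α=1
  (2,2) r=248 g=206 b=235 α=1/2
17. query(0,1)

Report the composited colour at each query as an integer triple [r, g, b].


(1,2) stack=L1,L2,L3,L4,L5; from [0,0,0]:
L1 α=2/5: [466/5, 22, 14]
L2 α=3/4: [691/20, 229/4, 59]
L3 α=1/2: [2191/40, 1181/8, 101/2]
L4 α=6/7: [28111/280, 8333/56, 2705/14]
L5 α=3/4: [144031/1120, 38909/224, 6023/56]
→ [129, 174, 108]

(1,1) stack=L1,L2,L3,L4,L5; from [0,0,0]:
+L1 (α=1) → [205, 226, 171]
+L2 (α=0) → [205, 226, 171]
+L3 (α=5/7) → [1640/7, 997/7, 352/7]
+L4 (α=2/3) → [4552/21, 2831/21, 3068/21]
+L5 (α=2/3) → [11398/63, 11777/63, 7688/63]
→ [181, 187, 122]

at x=2,y=0 over L1,L2,L3,L4,L5,L6:
L1 α=1: [139, 24, 5]
L2 α=4/5: [191, 452/5, 521/5]
L3 α=3/4: [473/4, 1127/20, 479/5]
L4 α=3/4: [2501/16, 5027/80, 626/5]
L5 α=1/3: [3229/24, 7747/120, 429/5]
L6 α=2/7: [26465/168, 19651/168, 913/7]
→ [158, 117, 130]

(1,2) stack=L1,L2,L3,L4,L5,L6; from [0,0,0]:
+L1 (α=2/5) → [466/5, 22, 14]
+L2 (α=3/4) → [691/20, 229/4, 59]
+L3 (α=1/2) → [2191/40, 1181/8, 101/2]
+L4 (α=6/7) → [28111/280, 8333/56, 2705/14]
+L5 (α=3/4) → [144031/1120, 38909/224, 6023/56]
+L6 (α=1/3) → [269471/1680, 43277/336, 6079/84]
rounded: [160, 129, 72]

query (0,2) [L1,L2,L3,L4,L5] — begin 0,0,0
+L1 (α=5/8) → [265/8, 95/8, 75/2]
+L2 (α=1/4) → [2131/32, 1861/32, 257/8]
+L3 (α=1/3) → [2001/16, 5557/48, 371/4]
+L4 (α=3/5) → [7209/40, 4121/24, 1763/10]
+L5 (α=1/4) → [22307/160, 5329/32, 6359/40]
= [139, 167, 159]

at x=1,y=1 over L1,L2,L3,L4:
after L1 α=1: [205, 226, 171]
after L2 α=0: [205, 226, 171]
after L3 α=5/7: [1640/7, 997/7, 352/7]
after L4 α=2/3: [4552/21, 2831/21, 3068/21]
→ [217, 135, 146]

(0,1) stack=L1,L2,L3,L4,L7,L8; from [0,0,0]:
L1 α=1/2: [131/2, 161/2, 23]
L2 α=1/4: [739/8, 719/8, 275/4]
L3 α=1/2: [1227/16, 1047/16, 799/8]
L4 α=6/7: [3549/16, 13911/112, 1177/8]
L7 α=1/2: [5821/32, 38439/224, 2009/16]
L8 α=5/8: [29783/256, 225077/1792, 15467/128]
rounded: [116, 126, 121]


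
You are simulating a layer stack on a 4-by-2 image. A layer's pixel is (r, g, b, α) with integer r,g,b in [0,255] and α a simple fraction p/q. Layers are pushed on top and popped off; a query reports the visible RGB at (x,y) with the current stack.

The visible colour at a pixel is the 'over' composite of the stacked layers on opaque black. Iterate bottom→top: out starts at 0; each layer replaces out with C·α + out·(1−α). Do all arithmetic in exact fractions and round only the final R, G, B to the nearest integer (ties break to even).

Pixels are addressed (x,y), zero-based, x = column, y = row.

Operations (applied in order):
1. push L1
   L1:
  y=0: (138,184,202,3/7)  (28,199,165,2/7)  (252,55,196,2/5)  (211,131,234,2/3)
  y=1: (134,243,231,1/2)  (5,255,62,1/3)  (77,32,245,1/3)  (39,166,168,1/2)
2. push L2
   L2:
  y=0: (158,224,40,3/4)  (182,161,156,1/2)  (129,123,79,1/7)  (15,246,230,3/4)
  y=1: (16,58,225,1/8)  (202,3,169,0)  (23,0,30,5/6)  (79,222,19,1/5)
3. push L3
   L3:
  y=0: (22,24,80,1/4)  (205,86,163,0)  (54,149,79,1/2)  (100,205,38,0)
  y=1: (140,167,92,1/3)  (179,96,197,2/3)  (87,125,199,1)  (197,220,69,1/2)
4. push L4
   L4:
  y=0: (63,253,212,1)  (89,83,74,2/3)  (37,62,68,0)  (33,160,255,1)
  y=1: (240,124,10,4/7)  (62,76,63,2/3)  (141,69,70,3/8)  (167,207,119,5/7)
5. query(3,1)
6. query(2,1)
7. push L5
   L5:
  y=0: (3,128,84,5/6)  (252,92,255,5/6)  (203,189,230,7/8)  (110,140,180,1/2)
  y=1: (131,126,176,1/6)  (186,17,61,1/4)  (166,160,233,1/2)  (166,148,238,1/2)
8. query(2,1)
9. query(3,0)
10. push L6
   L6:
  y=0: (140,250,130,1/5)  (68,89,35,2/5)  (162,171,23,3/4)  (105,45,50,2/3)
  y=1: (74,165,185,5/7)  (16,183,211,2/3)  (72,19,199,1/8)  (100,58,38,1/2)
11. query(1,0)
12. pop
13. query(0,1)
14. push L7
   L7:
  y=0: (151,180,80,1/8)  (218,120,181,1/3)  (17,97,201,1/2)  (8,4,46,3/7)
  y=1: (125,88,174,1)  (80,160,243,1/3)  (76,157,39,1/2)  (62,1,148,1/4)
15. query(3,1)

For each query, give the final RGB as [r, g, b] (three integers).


at x=3,y=1 over L1,L2,L3,L4:
L1 α=1/2: [39/2, 83, 84]
L2 α=1/5: [157/5, 554/5, 71]
L3 α=1/2: [571/5, 827/5, 70]
L4 α=5/7: [5317/35, 6829/35, 105]
= [152, 195, 105]

at x=2,y=1 over L1,L2,L3,L4:
after L1 α=1/3: [77/3, 32/3, 245/3]
after L2 α=5/6: [211/9, 16/9, 695/18]
after L3 α=1: [87, 125, 199]
after L4 α=3/8: [429/4, 104, 1205/8]
→ [107, 104, 151]

(2,1) stack=L1,L2,L3,L4,L5; from [0,0,0]:
+L1 (α=1/3) → [77/3, 32/3, 245/3]
+L2 (α=5/6) → [211/9, 16/9, 695/18]
+L3 (α=1) → [87, 125, 199]
+L4 (α=3/8) → [429/4, 104, 1205/8]
+L5 (α=1/2) → [1093/8, 132, 3069/16]
→ [137, 132, 192]

query (3,0) [L1,L2,L3,L4,L5] — begin 0,0,0
L1 α=2/3: [422/3, 262/3, 156]
L2 α=3/4: [557/12, 619/3, 423/2]
L3 α=0: [557/12, 619/3, 423/2]
L4 α=1: [33, 160, 255]
L5 α=1/2: [143/2, 150, 435/2]
= [72, 150, 218]

at x=1,y=0 over L1,L2,L3,L4,L5,L6:
L1 α=2/7: [8, 398/7, 330/7]
L2 α=1/2: [95, 1525/14, 711/7]
L3 α=0: [95, 1525/14, 711/7]
L4 α=2/3: [91, 1283/14, 1747/21]
L5 α=5/6: [1351/6, 7723/84, 14261/63]
L6 α=2/5: [1623/10, 12707/140, 15731/105]
→ [162, 91, 150]

(0,1) stack=L1,L2,L3,L4,L5; from [0,0,0]:
L1 α=1/2: [67, 243/2, 231/2]
L2 α=1/8: [485/8, 1817/16, 2067/16]
L3 α=1/3: [1045/12, 1051/8, 2803/24]
L4 α=4/7: [4885/28, 7121/56, 3123/56]
L5 α=1/6: [28093/168, 42661/336, 25471/336]
= [167, 127, 76]

query (3,1) [L1,L2,L3,L4,L5,L7] — begin 0,0,0
+L1 (α=1/2) → [39/2, 83, 84]
+L2 (α=1/5) → [157/5, 554/5, 71]
+L3 (α=1/2) → [571/5, 827/5, 70]
+L4 (α=5/7) → [5317/35, 6829/35, 105]
+L5 (α=1/2) → [11127/70, 12009/70, 343/2]
+L7 (α=1/4) → [37721/280, 36097/280, 1325/8]
→ [135, 129, 166]


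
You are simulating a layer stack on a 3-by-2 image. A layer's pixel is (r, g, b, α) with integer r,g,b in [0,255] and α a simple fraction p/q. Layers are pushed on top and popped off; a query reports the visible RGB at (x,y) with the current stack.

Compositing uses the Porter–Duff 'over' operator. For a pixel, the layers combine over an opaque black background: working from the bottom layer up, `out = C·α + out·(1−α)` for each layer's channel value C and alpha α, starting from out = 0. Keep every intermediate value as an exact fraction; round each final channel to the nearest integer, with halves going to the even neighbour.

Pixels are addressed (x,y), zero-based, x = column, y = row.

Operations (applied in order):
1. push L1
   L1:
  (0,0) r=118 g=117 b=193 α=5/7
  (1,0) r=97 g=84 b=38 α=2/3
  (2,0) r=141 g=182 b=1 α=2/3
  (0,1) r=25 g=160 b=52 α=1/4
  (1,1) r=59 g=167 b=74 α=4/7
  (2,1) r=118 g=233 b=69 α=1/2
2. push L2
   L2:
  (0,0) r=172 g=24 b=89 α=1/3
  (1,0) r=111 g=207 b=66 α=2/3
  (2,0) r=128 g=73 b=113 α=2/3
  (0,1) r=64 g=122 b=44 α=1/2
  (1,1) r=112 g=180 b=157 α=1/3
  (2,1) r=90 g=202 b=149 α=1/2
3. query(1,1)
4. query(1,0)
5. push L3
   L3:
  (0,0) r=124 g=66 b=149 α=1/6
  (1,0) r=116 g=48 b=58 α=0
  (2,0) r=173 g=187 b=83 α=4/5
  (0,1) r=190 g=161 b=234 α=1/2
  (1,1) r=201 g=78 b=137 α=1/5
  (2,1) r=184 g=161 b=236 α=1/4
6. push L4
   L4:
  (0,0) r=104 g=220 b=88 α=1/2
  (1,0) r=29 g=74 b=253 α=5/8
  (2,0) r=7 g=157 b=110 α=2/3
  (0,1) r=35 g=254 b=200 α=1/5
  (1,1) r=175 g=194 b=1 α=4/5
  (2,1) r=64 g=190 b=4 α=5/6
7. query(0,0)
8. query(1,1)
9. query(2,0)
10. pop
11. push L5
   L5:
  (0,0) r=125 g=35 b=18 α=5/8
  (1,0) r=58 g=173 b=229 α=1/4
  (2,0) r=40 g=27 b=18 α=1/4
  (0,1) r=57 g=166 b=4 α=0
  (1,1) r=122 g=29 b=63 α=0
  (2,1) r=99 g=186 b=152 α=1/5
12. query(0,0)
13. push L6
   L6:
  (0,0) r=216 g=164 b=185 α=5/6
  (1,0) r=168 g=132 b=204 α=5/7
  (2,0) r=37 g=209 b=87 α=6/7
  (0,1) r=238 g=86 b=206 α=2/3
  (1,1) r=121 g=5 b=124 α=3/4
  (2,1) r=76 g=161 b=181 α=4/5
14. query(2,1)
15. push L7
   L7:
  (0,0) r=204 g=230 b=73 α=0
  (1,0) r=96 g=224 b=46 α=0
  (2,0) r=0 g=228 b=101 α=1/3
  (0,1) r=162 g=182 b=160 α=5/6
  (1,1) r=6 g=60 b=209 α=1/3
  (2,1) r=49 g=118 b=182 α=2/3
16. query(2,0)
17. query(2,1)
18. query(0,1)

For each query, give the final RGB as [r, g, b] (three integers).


(1,1) stack=L1,L2; from [0,0,0]:
L1 α=4/7: [236/7, 668/7, 296/7]
L2 α=1/3: [1256/21, 2596/21, 1691/21]
= [60, 124, 81]

at x=1,y=0 over L1,L2:
+L1 (α=2/3) → [194/3, 56, 76/3]
+L2 (α=2/3) → [860/9, 470/3, 472/9]
rounded: [96, 157, 52]

query (0,0) [L1,L2,L3,L4] — begin 0,0,0
+L1 (α=5/7) → [590/7, 585/7, 965/7]
+L2 (α=1/3) → [2384/21, 446/7, 851/7]
+L3 (α=1/6) → [7262/63, 1346/21, 883/7]
+L4 (α=1/2) → [6907/63, 2983/21, 1499/14]
= [110, 142, 107]

query (1,1) [L1,L2,L3,L4] — begin 0,0,0
after L1 α=4/7: [236/7, 668/7, 296/7]
after L2 α=1/3: [1256/21, 2596/21, 1691/21]
after L3 α=1/5: [1849/21, 12022/105, 9641/105]
after L4 α=4/5: [16549/105, 93502/525, 10061/525]
rounded: [158, 178, 19]

query (2,0) [L1,L2,L3,L4] — begin 0,0,0
L1 α=2/3: [94, 364/3, 2/3]
L2 α=2/3: [350/3, 802/9, 680/9]
L3 α=4/5: [2426/15, 7534/45, 3668/45]
L4 α=2/3: [2636/45, 21664/135, 13568/135]
→ [59, 160, 101]

at x=0,y=0 over L1,L2,L3,L5:
L1 α=5/7: [590/7, 585/7, 965/7]
L2 α=1/3: [2384/21, 446/7, 851/7]
L3 α=1/6: [7262/63, 1346/21, 883/7]
L5 α=5/8: [20387/168, 2571/56, 3279/56]
= [121, 46, 59]

query (2,1) [L1,L2,L3,L5,L6] — begin 0,0,0
+L1 (α=1/2) → [59, 233/2, 69/2]
+L2 (α=1/2) → [149/2, 637/4, 367/4]
+L3 (α=1/4) → [815/8, 2555/16, 2045/16]
+L5 (α=1/5) → [1013/10, 3299/20, 2653/20]
+L6 (α=4/5) → [4053/50, 16179/100, 17133/100]
rounded: [81, 162, 171]

at x=2,y=0 over L1,L2,L3,L5,L6,L7:
after L1 α=2/3: [94, 364/3, 2/3]
after L2 α=2/3: [350/3, 802/9, 680/9]
after L3 α=4/5: [2426/15, 7534/45, 3668/45]
after L5 α=1/4: [1313/10, 7939/60, 1969/30]
after L6 α=6/7: [3533/70, 83179/420, 17629/210]
after L7 α=1/3: [3533/105, 131059/630, 28234/315]
rounded: [34, 208, 90]

(2,1) stack=L1,L2,L3,L5,L6,L7; from [0,0,0]:
after L1 α=1/2: [59, 233/2, 69/2]
after L2 α=1/2: [149/2, 637/4, 367/4]
after L3 α=1/4: [815/8, 2555/16, 2045/16]
after L5 α=1/5: [1013/10, 3299/20, 2653/20]
after L6 α=4/5: [4053/50, 16179/100, 17133/100]
after L7 α=2/3: [8953/150, 39779/300, 53533/300]
→ [60, 133, 178]

(0,1) stack=L1,L2,L3,L5,L6,L7; from [0,0,0]:
L1 α=1/4: [25/4, 40, 13]
L2 α=1/2: [281/8, 81, 57/2]
L3 α=1/2: [1801/16, 121, 525/4]
L5 α=0: [1801/16, 121, 525/4]
L6 α=2/3: [3139/16, 293/3, 2173/12]
L7 α=5/6: [16099/96, 3023/18, 11773/72]
rounded: [168, 168, 164]


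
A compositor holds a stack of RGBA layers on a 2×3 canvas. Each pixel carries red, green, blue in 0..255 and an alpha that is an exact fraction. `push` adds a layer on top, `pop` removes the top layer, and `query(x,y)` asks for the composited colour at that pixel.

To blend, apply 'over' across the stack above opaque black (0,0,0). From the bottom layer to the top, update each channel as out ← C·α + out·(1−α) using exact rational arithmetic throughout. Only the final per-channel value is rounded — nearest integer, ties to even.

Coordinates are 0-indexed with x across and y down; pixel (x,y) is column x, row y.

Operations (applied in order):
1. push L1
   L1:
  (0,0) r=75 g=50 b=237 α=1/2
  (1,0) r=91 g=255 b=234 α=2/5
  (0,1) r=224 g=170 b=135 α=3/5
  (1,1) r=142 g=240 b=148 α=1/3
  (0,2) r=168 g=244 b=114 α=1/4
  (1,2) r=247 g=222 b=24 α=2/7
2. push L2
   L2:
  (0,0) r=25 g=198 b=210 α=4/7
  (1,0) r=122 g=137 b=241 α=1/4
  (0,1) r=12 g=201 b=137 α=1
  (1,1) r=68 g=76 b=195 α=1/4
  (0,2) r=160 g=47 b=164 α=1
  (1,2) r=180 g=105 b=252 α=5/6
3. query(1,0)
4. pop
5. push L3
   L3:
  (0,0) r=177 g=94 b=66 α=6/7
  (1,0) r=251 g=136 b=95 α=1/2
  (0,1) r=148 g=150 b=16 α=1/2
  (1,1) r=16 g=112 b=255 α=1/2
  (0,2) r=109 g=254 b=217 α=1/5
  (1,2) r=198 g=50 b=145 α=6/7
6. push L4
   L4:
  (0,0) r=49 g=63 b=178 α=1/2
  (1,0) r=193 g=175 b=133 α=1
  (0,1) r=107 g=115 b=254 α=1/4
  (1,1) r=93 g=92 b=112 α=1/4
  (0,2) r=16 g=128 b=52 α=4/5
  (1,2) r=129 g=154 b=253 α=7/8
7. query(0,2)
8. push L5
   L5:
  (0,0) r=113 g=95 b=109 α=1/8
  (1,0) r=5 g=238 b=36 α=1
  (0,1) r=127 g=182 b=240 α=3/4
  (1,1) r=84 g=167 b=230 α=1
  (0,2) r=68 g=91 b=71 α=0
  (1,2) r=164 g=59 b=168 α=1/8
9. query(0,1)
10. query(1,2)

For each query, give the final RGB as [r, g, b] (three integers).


at x=1,y=0 over L1,L2:
after L1 α=2/5: [182/5, 102, 468/5]
after L2 α=1/4: [289/5, 443/4, 2609/20]
= [58, 111, 130]

query (0,2) [L1,L3,L4] — begin 0,0,0
L1 α=1/4: [42, 61, 57/2]
L3 α=1/5: [277/5, 498/5, 331/5]
L4 α=4/5: [597/25, 3058/25, 1371/25]
rounded: [24, 122, 55]

query (0,1) [L1,L3,L4,L5] — begin 0,0,0
L1 α=3/5: [672/5, 102, 81]
L3 α=1/2: [706/5, 126, 97/2]
L4 α=1/4: [2653/20, 493/4, 799/8]
L5 α=3/4: [10273/80, 2677/16, 6559/32]
= [128, 167, 205]

(1,2) stack=L1,L3,L4,L5; from [0,0,0]:
L1 α=2/7: [494/7, 444/7, 48/7]
L3 α=6/7: [8810/49, 2544/49, 6138/49]
L4 α=7/8: [53057/392, 27683/196, 92917/392]
L5 α=1/8: [62241/448, 29335/224, 102325/448]
→ [139, 131, 228]


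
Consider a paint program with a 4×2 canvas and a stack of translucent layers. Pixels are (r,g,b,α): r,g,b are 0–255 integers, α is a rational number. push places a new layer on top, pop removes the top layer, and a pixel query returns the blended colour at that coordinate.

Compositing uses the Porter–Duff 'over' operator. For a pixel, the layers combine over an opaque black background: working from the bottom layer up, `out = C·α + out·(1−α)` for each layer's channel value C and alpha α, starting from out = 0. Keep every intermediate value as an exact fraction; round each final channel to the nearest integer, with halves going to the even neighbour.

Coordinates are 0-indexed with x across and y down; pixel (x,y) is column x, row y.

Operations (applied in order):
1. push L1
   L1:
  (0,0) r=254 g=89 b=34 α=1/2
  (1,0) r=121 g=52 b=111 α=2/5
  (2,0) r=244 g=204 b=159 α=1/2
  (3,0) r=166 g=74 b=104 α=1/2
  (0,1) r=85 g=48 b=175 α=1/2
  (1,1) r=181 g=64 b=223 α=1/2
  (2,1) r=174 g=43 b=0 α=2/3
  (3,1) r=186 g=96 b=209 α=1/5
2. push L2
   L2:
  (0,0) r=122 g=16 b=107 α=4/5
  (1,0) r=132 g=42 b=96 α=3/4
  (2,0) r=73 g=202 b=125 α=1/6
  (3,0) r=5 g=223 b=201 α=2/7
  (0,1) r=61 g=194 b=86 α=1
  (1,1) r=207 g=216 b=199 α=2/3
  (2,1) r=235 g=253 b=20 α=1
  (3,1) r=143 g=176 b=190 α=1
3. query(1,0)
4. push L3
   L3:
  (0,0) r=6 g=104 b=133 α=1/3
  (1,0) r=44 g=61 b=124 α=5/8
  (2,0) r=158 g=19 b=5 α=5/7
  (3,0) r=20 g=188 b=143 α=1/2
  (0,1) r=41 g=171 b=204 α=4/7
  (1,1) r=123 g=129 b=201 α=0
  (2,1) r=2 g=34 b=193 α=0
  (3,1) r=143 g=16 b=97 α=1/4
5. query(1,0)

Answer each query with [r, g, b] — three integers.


query (1,0) [L1,L2] — begin 0,0,0
L1 α=2/5: [242/5, 104/5, 222/5]
L2 α=3/4: [1111/10, 367/10, 831/10]
rounded: [111, 37, 83]

at x=1,y=0 over L1,L2,L3:
+L1 (α=2/5) → [242/5, 104/5, 222/5]
+L2 (α=3/4) → [1111/10, 367/10, 831/10]
+L3 (α=5/8) → [5533/80, 4151/80, 8693/80]
= [69, 52, 109]


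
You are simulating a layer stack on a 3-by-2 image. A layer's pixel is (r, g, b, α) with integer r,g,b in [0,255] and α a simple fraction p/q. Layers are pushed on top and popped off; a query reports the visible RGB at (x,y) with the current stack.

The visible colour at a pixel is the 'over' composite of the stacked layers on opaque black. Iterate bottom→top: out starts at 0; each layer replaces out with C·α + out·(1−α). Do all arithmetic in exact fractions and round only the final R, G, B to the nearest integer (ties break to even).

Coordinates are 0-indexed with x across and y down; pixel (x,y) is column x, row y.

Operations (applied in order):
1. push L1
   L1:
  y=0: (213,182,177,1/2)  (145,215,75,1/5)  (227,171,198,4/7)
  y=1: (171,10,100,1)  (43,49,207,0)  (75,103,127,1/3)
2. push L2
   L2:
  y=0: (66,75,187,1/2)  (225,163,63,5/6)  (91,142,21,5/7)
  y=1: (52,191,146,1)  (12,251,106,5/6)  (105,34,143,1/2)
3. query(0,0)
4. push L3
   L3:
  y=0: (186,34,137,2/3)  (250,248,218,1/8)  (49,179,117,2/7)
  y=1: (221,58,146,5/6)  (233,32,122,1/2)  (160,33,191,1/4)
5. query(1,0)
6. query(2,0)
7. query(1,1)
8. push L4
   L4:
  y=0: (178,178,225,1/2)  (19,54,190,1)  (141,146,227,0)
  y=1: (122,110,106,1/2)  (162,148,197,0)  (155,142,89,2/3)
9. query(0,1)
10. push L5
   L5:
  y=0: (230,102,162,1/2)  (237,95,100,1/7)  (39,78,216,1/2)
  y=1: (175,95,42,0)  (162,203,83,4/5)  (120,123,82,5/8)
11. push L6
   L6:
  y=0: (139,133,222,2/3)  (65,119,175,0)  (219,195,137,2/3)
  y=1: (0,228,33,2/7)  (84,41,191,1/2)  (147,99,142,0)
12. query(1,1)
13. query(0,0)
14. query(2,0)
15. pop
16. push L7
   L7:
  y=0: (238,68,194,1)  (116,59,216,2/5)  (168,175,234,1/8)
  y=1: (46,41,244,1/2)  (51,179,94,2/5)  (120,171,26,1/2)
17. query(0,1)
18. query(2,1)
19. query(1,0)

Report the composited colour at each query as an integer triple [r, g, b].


query (0,0) [L1,L2] — begin 0,0,0
+L1 (α=1/2) → [213/2, 91, 177/2]
+L2 (α=1/2) → [345/4, 83, 551/4]
= [86, 83, 138]

at x=1,y=0 over L1,L2,L3:
L1 α=1/5: [29, 43, 15]
L2 α=5/6: [577/3, 143, 55]
L3 α=1/8: [4789/24, 1249/8, 603/8]
= [200, 156, 75]

at x=2,y=0 over L1,L2,L3:
+L1 (α=4/7) → [908/7, 684/7, 792/7]
+L2 (α=5/7) → [5001/49, 6338/49, 2319/49]
+L3 (α=2/7) → [29807/343, 49232/343, 23061/343]
rounded: [87, 144, 67]

at x=1,y=1 over L1,L2,L3:
after L1 α=0: [0, 0, 0]
after L2 α=5/6: [10, 1255/6, 265/3]
after L3 α=1/2: [243/2, 1447/12, 631/6]
= [122, 121, 105]

query (0,1) [L1,L2,L3,L4] — begin 0,0,0
after L1 α=1: [171, 10, 100]
after L2 α=1: [52, 191, 146]
after L3 α=5/6: [1157/6, 481/6, 146]
after L4 α=1/2: [1889/12, 1141/12, 126]
→ [157, 95, 126]

(1,1) stack=L1,L2,L3,L4,L5,L6; from [0,0,0]:
L1 α=0: [0, 0, 0]
L2 α=5/6: [10, 1255/6, 265/3]
L3 α=1/2: [243/2, 1447/12, 631/6]
L4 α=0: [243/2, 1447/12, 631/6]
L5 α=4/5: [1539/10, 11191/60, 2623/30]
L6 α=1/2: [2379/20, 13651/120, 8353/60]
→ [119, 114, 139]

at x=0,y=0 over L1,L2,L3,L4,L5,L6:
L1 α=1/2: [213/2, 91, 177/2]
L2 α=1/2: [345/4, 83, 551/4]
L3 α=2/3: [611/4, 151/3, 549/4]
L4 α=1/2: [1323/8, 685/6, 1449/8]
L5 α=1/2: [3163/16, 1297/12, 2745/16]
L6 α=2/3: [2537/16, 4489/36, 3283/16]
= [159, 125, 205]

at x=2,y=0 over L1,L2,L3,L4,L5,L6:
+L1 (α=4/7) → [908/7, 684/7, 792/7]
+L2 (α=5/7) → [5001/49, 6338/49, 2319/49]
+L3 (α=2/7) → [29807/343, 49232/343, 23061/343]
+L4 (α=0) → [29807/343, 49232/343, 23061/343]
+L5 (α=1/2) → [21592/343, 37993/343, 97149/686]
+L6 (α=2/3) → [171826/1029, 171763/1029, 285113/2058]
= [167, 167, 139]

at x=0,y=1 over L1,L2,L3,L4,L5,L7:
after L1 α=1: [171, 10, 100]
after L2 α=1: [52, 191, 146]
after L3 α=5/6: [1157/6, 481/6, 146]
after L4 α=1/2: [1889/12, 1141/12, 126]
after L5 α=0: [1889/12, 1141/12, 126]
after L7 α=1/2: [2441/24, 1633/24, 185]
= [102, 68, 185]

at x=2,y=1 over L1,L2,L3,L4,L5,L7:
+L1 (α=1/3) → [25, 103/3, 127/3]
+L2 (α=1/2) → [65, 205/6, 278/3]
+L3 (α=1/4) → [355/4, 271/8, 469/4]
+L4 (α=2/3) → [1595/12, 2543/24, 1181/12]
+L5 (α=5/8) → [3995/32, 7463/64, 2821/32]
+L7 (α=1/2) → [7835/64, 18407/128, 3653/64]
= [122, 144, 57]

query (1,0) [L1,L2,L3,L4,L5,L7] — begin 0,0,0
after L1 α=1/5: [29, 43, 15]
after L2 α=5/6: [577/3, 143, 55]
after L3 α=1/8: [4789/24, 1249/8, 603/8]
after L4 α=1: [19, 54, 190]
after L5 α=1/7: [351/7, 419/7, 1240/7]
after L7 α=2/5: [2677/35, 2083/35, 6744/35]
rounded: [76, 60, 193]


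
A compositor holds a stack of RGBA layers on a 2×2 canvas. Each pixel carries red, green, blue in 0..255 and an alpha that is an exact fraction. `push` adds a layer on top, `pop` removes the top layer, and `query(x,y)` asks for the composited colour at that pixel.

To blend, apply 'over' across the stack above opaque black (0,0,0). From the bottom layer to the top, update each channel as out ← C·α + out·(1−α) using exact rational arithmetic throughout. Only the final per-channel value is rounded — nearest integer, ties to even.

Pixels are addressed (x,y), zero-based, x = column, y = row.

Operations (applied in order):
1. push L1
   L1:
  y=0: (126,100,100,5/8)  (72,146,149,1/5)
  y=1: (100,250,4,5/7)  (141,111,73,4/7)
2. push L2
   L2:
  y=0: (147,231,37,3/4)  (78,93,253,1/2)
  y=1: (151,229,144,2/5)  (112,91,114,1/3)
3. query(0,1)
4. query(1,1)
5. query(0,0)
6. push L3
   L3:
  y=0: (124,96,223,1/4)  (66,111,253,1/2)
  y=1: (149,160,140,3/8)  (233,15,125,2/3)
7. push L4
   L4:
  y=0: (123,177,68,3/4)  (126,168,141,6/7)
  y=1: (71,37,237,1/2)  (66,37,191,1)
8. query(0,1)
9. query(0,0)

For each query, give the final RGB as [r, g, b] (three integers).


at x=0,y=1 over L1,L2:
+L1 (α=5/7) → [500/7, 1250/7, 20/7]
+L2 (α=2/5) → [3614/35, 6956/35, 2076/35]
rounded: [103, 199, 59]

at x=1,y=1 over L1,L2:
+L1 (α=4/7) → [564/7, 444/7, 292/7]
+L2 (α=1/3) → [1912/21, 1525/21, 1382/21]
rounded: [91, 73, 66]

(0,0) stack=L1,L2; from [0,0,0]:
+L1 (α=5/8) → [315/4, 125/2, 125/2]
+L2 (α=3/4) → [2079/16, 1511/8, 347/8]
→ [130, 189, 43]

(0,1) stack=L1,L2,L3,L4; from [0,0,0]:
+L1 (α=5/7) → [500/7, 1250/7, 20/7]
+L2 (α=2/5) → [3614/35, 6956/35, 2076/35]
+L3 (α=3/8) → [6743/56, 2579/14, 627/7]
+L4 (α=1/2) → [10719/112, 3097/28, 1143/7]
= [96, 111, 163]

at x=0,y=0 over L1,L2,L3,L4:
+L1 (α=5/8) → [315/4, 125/2, 125/2]
+L2 (α=3/4) → [2079/16, 1511/8, 347/8]
+L3 (α=1/4) → [8221/64, 5301/32, 2825/32]
+L4 (α=3/4) → [31837/256, 22293/128, 9353/128]
rounded: [124, 174, 73]


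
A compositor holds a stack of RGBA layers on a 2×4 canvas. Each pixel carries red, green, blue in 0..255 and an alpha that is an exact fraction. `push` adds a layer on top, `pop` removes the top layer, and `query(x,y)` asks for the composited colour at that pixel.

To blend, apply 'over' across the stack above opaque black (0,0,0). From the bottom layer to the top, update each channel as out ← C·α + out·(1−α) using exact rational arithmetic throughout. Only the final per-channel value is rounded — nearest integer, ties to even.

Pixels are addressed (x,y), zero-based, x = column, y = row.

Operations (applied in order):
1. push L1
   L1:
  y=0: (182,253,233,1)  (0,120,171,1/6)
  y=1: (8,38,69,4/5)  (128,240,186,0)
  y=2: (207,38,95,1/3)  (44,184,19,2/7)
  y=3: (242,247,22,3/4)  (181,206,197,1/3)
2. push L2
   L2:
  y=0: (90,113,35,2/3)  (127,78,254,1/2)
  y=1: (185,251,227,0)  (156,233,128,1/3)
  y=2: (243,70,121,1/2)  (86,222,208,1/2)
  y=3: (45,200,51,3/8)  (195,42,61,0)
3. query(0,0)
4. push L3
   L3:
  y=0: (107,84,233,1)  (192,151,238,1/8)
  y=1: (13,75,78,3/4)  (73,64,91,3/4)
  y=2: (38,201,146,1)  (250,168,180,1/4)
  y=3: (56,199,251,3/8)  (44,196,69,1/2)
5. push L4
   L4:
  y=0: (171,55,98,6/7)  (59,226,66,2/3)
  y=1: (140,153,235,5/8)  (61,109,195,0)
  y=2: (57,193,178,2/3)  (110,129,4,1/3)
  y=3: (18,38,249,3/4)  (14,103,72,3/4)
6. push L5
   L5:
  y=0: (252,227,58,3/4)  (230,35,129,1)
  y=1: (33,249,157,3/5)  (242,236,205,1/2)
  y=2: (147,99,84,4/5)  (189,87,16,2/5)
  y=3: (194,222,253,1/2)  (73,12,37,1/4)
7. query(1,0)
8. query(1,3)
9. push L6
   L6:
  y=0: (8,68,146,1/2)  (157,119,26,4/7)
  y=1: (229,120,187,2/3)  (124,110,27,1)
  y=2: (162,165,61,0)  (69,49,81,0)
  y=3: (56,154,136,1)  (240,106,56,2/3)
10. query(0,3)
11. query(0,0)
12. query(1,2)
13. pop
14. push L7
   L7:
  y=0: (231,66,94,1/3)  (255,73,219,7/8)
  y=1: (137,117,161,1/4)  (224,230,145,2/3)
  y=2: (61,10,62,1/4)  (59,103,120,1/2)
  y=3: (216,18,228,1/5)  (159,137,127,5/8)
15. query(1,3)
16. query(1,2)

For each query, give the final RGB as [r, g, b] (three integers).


query (0,0) [L1,L2] — begin 0,0,0
after L1 α=1: [182, 253, 233]
after L2 α=2/3: [362/3, 479/3, 101]
rounded: [121, 160, 101]

query (1,0) [L1,L2,L3,L4,L5] — begin 0,0,0
L1 α=1/6: [0, 20, 57/2]
L2 α=1/2: [127/2, 49, 565/4]
L3 α=1/8: [1273/16, 247/4, 4907/32]
L4 α=2/3: [3161/48, 685/4, 9131/96]
L5 α=1: [230, 35, 129]
→ [230, 35, 129]

(1,3) stack=L1,L2,L3,L4,L5; from [0,0,0]:
+L1 (α=1/3) → [181/3, 206/3, 197/3]
+L2 (α=0) → [181/3, 206/3, 197/3]
+L3 (α=1/2) → [313/6, 397/3, 202/3]
+L4 (α=3/4) → [565/24, 331/3, 425/6]
+L5 (α=1/4) → [1149/32, 343/4, 499/8]
rounded: [36, 86, 62]

(0,3) stack=L1,L2,L3,L4,L5,L6; from [0,0,0]:
after L1 α=3/4: [363/2, 741/4, 33/2]
after L2 α=3/8: [2085/16, 6105/32, 471/16]
after L3 α=3/8: [13113/128, 49629/256, 14403/128]
after L4 α=3/4: [20025/512, 78813/1024, 110019/512]
after L5 α=1/2: [119353/1024, 306141/2048, 239555/1024]
after L6 α=1: [56, 154, 136]
= [56, 154, 136]

(0,0) stack=L1,L2,L3,L4,L5,L6; from [0,0,0]:
L1 α=1: [182, 253, 233]
L2 α=2/3: [362/3, 479/3, 101]
L3 α=1: [107, 84, 233]
L4 α=6/7: [1133/7, 414/7, 821/7]
L5 α=3/4: [6425/28, 5181/28, 2039/28]
L6 α=1/2: [6649/56, 7085/56, 6127/56]
= [119, 127, 109]

at x=1,y=2 over L1,L2,L3,L4,L5,L6:
L1 α=2/7: [88/7, 368/7, 38/7]
L2 α=1/2: [345/7, 961/7, 747/7]
L3 α=1/4: [2785/28, 4059/28, 3501/28]
L4 α=1/3: [4325/42, 1955/14, 3557/42]
L5 α=2/5: [9617/70, 8301/70, 801/14]
L6 α=0: [9617/70, 8301/70, 801/14]
= [137, 119, 57]

at x=1,y=3 over L1,L2,L3,L4,L5,L7:
+L1 (α=1/3) → [181/3, 206/3, 197/3]
+L2 (α=0) → [181/3, 206/3, 197/3]
+L3 (α=1/2) → [313/6, 397/3, 202/3]
+L4 (α=3/4) → [565/24, 331/3, 425/6]
+L5 (α=1/4) → [1149/32, 343/4, 499/8]
+L7 (α=5/8) → [28887/256, 3769/32, 6577/64]
→ [113, 118, 103]

(1,2) stack=L1,L2,L3,L4,L5,L7; from [0,0,0]:
+L1 (α=2/7) → [88/7, 368/7, 38/7]
+L2 (α=1/2) → [345/7, 961/7, 747/7]
+L3 (α=1/4) → [2785/28, 4059/28, 3501/28]
+L4 (α=1/3) → [4325/42, 1955/14, 3557/42]
+L5 (α=2/5) → [9617/70, 8301/70, 801/14]
+L7 (α=1/2) → [13747/140, 15511/140, 2481/28]
= [98, 111, 89]


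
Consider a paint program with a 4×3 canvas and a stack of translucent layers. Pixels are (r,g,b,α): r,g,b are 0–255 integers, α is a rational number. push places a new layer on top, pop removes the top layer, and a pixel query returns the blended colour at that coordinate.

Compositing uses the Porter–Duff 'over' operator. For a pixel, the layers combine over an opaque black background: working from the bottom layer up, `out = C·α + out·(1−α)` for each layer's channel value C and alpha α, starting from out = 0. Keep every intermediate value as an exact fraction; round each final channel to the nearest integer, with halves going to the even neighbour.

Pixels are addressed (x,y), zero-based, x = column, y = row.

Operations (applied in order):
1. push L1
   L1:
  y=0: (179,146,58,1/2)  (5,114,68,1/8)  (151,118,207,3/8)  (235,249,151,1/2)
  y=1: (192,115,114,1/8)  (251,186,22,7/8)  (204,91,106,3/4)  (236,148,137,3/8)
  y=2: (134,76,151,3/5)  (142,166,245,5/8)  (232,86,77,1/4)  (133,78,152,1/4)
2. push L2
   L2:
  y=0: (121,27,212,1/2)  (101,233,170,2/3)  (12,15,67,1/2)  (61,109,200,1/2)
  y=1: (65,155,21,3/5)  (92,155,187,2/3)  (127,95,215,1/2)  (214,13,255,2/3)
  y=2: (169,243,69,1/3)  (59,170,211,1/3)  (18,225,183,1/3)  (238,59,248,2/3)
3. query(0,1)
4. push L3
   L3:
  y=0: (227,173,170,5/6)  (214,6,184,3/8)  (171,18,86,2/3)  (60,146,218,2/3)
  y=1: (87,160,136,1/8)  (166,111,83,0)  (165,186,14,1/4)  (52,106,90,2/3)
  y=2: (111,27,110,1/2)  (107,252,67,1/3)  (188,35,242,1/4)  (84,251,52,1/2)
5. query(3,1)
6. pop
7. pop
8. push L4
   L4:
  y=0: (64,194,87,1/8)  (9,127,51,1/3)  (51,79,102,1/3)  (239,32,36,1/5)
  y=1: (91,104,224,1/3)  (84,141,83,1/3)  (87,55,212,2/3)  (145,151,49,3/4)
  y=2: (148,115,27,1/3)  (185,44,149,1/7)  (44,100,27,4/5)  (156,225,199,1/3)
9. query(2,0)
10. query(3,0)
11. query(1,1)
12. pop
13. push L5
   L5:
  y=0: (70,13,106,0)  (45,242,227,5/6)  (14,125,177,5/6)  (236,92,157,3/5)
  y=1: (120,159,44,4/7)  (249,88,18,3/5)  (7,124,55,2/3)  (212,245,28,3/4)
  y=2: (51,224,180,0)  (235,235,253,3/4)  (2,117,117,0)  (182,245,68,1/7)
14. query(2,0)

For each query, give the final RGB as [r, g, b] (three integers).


(0,1) stack=L1,L2; from [0,0,0]:
L1 α=1/8: [24, 115/8, 57/4]
L2 α=3/5: [243/5, 395/4, 183/10]
rounded: [49, 99, 18]

(3,1) stack=L1,L2,L3; from [0,0,0]:
after L1 α=3/8: [177/2, 111/2, 411/8]
after L2 α=2/3: [1033/6, 163/6, 1497/8]
after L3 α=2/3: [1657/18, 1435/18, 979/8]
rounded: [92, 80, 122]

query (2,0) [L1,L4] — begin 0,0,0
+L1 (α=3/8) → [453/8, 177/4, 621/8]
+L4 (α=1/3) → [219/4, 335/6, 343/4]
rounded: [55, 56, 86]

(3,0) stack=L1,L4; from [0,0,0]:
after L1 α=1/2: [235/2, 249/2, 151/2]
after L4 α=1/5: [709/5, 106, 338/5]
rounded: [142, 106, 68]

at x=1,y=1 over L1,L4:
L1 α=7/8: [1757/8, 651/4, 77/4]
L4 α=1/3: [2093/12, 311/2, 81/2]
→ [174, 156, 40]

at x=2,y=0 over L1,L5:
+L1 (α=3/8) → [453/8, 177/4, 621/8]
+L5 (α=5/6) → [1013/48, 2677/24, 2567/16]
rounded: [21, 112, 160]


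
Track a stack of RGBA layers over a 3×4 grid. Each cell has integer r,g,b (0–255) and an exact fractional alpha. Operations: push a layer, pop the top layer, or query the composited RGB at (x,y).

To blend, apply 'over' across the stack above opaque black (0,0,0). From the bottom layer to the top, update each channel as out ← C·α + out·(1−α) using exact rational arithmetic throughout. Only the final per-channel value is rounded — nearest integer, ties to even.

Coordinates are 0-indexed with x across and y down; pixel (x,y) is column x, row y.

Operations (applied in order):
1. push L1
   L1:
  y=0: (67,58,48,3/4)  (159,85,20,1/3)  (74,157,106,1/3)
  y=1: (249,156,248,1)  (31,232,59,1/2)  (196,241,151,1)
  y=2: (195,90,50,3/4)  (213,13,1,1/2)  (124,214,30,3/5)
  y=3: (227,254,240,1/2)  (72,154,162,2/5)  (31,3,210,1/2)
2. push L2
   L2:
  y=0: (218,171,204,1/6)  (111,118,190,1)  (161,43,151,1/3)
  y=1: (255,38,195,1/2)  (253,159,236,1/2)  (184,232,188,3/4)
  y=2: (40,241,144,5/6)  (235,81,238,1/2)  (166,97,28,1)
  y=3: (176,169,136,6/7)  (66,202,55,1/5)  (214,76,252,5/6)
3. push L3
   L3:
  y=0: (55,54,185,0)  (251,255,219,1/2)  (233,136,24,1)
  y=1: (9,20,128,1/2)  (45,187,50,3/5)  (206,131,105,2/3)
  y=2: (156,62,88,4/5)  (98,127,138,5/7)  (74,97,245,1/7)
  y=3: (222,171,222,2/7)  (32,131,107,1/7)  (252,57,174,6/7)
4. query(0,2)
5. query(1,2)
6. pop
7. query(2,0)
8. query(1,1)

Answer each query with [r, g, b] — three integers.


query (0,2) [L1,L2,L3] — begin 0,0,0
after L1 α=3/4: [585/4, 135/2, 75/2]
after L2 α=5/6: [1385/24, 2545/12, 505/4]
after L3 α=4/5: [16361/120, 5521/60, 1913/20]
= [136, 92, 96]

(1,2) stack=L1,L2,L3; from [0,0,0]:
after L1 α=1/2: [213/2, 13/2, 1/2]
after L2 α=1/2: [683/4, 175/4, 477/4]
after L3 α=5/7: [1663/14, 1445/14, 1857/14]
= [119, 103, 133]

at x=2,y=0 over L1,L2:
+L1 (α=1/3) → [74/3, 157/3, 106/3]
+L2 (α=1/3) → [631/9, 443/9, 665/9]
rounded: [70, 49, 74]

(1,1) stack=L1,L2; from [0,0,0]:
after L1 α=1/2: [31/2, 116, 59/2]
after L2 α=1/2: [537/4, 275/2, 531/4]
→ [134, 138, 133]


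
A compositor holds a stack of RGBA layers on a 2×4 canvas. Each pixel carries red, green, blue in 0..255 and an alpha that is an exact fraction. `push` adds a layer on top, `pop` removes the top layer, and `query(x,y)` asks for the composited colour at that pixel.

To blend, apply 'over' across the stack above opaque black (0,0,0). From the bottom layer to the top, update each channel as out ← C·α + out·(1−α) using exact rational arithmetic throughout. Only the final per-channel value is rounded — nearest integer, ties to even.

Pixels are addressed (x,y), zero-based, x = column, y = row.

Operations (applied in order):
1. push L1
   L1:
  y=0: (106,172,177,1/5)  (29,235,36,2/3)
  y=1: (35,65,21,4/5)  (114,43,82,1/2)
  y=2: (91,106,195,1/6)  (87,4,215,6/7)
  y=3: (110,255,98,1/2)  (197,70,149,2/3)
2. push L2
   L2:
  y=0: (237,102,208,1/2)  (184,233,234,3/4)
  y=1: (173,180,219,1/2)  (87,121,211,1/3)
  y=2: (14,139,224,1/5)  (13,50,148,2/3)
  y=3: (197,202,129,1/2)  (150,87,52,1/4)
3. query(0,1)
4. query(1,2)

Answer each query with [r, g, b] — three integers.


query (0,1) [L1,L2] — begin 0,0,0
+L1 (α=4/5) → [28, 52, 84/5]
+L2 (α=1/2) → [201/2, 116, 1179/10]
→ [100, 116, 118]

query (1,2) [L1,L2] — begin 0,0,0
after L1 α=6/7: [522/7, 24/7, 1290/7]
after L2 α=2/3: [704/21, 724/21, 3362/21]
→ [34, 34, 160]


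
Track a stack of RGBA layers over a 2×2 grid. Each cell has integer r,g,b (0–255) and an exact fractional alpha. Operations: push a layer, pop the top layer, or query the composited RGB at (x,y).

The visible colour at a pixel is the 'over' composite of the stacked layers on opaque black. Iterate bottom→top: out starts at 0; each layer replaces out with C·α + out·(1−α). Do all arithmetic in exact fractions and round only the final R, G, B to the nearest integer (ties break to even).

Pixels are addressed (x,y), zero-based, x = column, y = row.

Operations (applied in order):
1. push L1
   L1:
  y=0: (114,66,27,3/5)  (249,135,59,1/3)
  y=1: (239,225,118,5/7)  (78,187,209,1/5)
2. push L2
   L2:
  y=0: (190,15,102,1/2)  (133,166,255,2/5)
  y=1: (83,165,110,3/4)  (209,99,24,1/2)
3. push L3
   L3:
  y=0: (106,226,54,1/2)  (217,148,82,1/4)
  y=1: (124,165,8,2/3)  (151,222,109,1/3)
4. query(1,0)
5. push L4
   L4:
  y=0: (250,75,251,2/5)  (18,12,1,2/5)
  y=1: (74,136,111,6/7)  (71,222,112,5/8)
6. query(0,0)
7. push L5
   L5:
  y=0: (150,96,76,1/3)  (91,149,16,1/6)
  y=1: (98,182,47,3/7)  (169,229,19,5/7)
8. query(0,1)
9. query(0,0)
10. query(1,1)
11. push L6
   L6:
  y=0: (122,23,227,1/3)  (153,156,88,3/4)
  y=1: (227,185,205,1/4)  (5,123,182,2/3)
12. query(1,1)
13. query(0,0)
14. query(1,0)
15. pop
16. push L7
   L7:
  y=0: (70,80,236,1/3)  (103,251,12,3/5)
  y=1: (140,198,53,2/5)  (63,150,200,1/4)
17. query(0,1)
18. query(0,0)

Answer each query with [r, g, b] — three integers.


(1,0) stack=L1,L2,L3; from [0,0,0]:
after L1 α=1/3: [83, 45, 59/3]
after L2 α=2/5: [103, 467/5, 569/5]
after L3 α=1/4: [263/2, 2141/20, 2117/20]
rounded: [132, 107, 106]

at x=0,y=0 over L1,L2,L3,L4:
after L1 α=3/5: [342/5, 198/5, 81/5]
after L2 α=1/2: [646/5, 273/10, 591/10]
after L3 α=1/2: [588/5, 2533/20, 1131/20]
after L4 α=2/5: [4264/25, 10599/100, 13433/100]
rounded: [171, 106, 134]

query (0,1) [L1,L2,L3,L4,L5] — begin 0,0,0
after L1 α=5/7: [1195/7, 1125/7, 590/7]
after L2 α=3/4: [1469/14, 2295/14, 725/7]
after L3 α=2/3: [1647/14, 2305/14, 279/7]
after L4 α=6/7: [7863/98, 13729/98, 4941/49]
after L5 α=3/7: [30132/343, 54212/343, 26673/343]
= [88, 158, 78]

(0,0) stack=L1,L2,L3,L4,L5; from [0,0,0]:
+L1 (α=3/5) → [342/5, 198/5, 81/5]
+L2 (α=1/2) → [646/5, 273/10, 591/10]
+L3 (α=1/2) → [588/5, 2533/20, 1131/20]
+L4 (α=2/5) → [4264/25, 10599/100, 13433/100]
+L5 (α=1/3) → [12278/75, 5133/50, 17233/150]
→ [164, 103, 115]

(1,1) stack=L1,L2,L3,L4,L5; from [0,0,0]:
L1 α=1/5: [78/5, 187/5, 209/5]
L2 α=1/2: [1123/10, 341/5, 329/10]
L3 α=1/3: [626/5, 1792/15, 874/15]
L4 α=5/8: [3653/40, 3671/20, 1837/20]
L5 α=5/7: [20553/140, 15121/70, 2787/70]
= [147, 216, 40]

query (1,1) [L1,L2,L3,L4,L5,L6] — begin 0,0,0
+L1 (α=1/5) → [78/5, 187/5, 209/5]
+L2 (α=1/2) → [1123/10, 341/5, 329/10]
+L3 (α=1/3) → [626/5, 1792/15, 874/15]
+L4 (α=5/8) → [3653/40, 3671/20, 1837/20]
+L5 (α=5/7) → [20553/140, 15121/70, 2787/70]
+L6 (α=2/3) → [21953/420, 32341/210, 28267/210]
rounded: [52, 154, 135]

query (0,0) [L1,L2,L3,L4,L5,L6] — begin 0,0,0
+L1 (α=3/5) → [342/5, 198/5, 81/5]
+L2 (α=1/2) → [646/5, 273/10, 591/10]
+L3 (α=1/2) → [588/5, 2533/20, 1131/20]
+L4 (α=2/5) → [4264/25, 10599/100, 13433/100]
+L5 (α=1/3) → [12278/75, 5133/50, 17233/150]
+L6 (α=1/3) → [33706/225, 5708/75, 34258/225]
→ [150, 76, 152]

at x=1,y=0 over L1,L2,L3,L4,L5,L6:
L1 α=1/3: [83, 45, 59/3]
L2 α=2/5: [103, 467/5, 569/5]
L3 α=1/4: [263/2, 2141/20, 2117/20]
L4 α=2/5: [861/10, 6903/100, 6391/100]
L5 α=1/6: [1043/12, 9883/120, 2237/40]
L6 α=3/4: [6551/48, 66043/480, 12797/160]
→ [136, 138, 80]

query (0,1) [L1,L2,L3,L4,L5,L7] — begin 0,0,0
+L1 (α=5/7) → [1195/7, 1125/7, 590/7]
+L2 (α=3/4) → [1469/14, 2295/14, 725/7]
+L3 (α=2/3) → [1647/14, 2305/14, 279/7]
+L4 (α=6/7) → [7863/98, 13729/98, 4941/49]
+L5 (α=3/7) → [30132/343, 54212/343, 26673/343]
+L7 (α=2/5) → [186436/1715, 298464/1715, 116377/1715]
rounded: [109, 174, 68]

at x=0,y=0 over L1,L2,L3,L4,L5,L7:
after L1 α=3/5: [342/5, 198/5, 81/5]
after L2 α=1/2: [646/5, 273/10, 591/10]
after L3 α=1/2: [588/5, 2533/20, 1131/20]
after L4 α=2/5: [4264/25, 10599/100, 13433/100]
after L5 α=1/3: [12278/75, 5133/50, 17233/150]
after L7 α=1/3: [29806/225, 7133/75, 34933/225]
= [132, 95, 155]


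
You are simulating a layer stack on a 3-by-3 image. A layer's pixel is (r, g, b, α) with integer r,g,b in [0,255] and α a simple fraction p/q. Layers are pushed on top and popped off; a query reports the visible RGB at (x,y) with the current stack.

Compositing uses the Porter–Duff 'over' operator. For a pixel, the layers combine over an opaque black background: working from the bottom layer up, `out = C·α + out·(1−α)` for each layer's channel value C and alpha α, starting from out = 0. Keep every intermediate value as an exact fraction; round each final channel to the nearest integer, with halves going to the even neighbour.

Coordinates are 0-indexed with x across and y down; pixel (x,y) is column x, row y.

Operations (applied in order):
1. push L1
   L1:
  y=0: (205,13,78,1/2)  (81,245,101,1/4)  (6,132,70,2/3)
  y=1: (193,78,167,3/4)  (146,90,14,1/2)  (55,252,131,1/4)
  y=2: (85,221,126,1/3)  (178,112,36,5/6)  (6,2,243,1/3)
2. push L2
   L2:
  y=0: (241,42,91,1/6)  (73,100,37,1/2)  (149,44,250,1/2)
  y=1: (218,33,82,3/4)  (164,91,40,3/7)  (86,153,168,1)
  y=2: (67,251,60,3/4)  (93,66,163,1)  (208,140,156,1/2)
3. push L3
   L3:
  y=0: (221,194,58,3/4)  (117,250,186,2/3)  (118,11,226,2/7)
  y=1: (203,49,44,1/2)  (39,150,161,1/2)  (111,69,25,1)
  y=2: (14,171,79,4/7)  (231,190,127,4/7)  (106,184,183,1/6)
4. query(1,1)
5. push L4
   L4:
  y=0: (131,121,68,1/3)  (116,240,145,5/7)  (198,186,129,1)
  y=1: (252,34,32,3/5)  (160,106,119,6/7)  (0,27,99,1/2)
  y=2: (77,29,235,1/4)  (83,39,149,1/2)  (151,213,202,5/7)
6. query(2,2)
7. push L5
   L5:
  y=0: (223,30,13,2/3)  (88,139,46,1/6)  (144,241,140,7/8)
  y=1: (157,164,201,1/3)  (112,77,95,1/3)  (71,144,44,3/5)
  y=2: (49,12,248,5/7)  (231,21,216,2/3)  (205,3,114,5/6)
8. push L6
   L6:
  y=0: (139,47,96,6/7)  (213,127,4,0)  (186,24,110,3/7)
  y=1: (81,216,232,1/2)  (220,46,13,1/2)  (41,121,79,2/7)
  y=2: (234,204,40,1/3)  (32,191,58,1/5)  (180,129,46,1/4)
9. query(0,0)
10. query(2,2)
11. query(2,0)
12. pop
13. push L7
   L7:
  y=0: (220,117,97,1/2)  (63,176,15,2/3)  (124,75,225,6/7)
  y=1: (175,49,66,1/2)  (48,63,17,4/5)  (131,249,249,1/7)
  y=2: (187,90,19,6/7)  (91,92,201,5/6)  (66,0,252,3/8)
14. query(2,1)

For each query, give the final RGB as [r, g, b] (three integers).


at x=1,y=1 over L1,L2,L3:
L1 α=1/2: [73, 45, 7]
L2 α=3/7: [112, 453/7, 148/7]
L3 α=1/2: [151/2, 1503/14, 1275/14]
→ [76, 107, 91]

query (2,2) [L1,L2,L3,L4] — begin 0,0,0
+L1 (α=1/3) → [2, 2/3, 81]
+L2 (α=1/2) → [105, 211/3, 237/2]
+L3 (α=1/6) → [631/6, 1607/18, 517/4]
+L4 (α=5/7) → [2896/21, 11192/63, 2537/14]
→ [138, 178, 181]

query (0,0) [L1,L2,L3,L4,L5,L6] — begin 0,0,0
after L1 α=1/2: [205/2, 13/2, 39]
after L2 α=1/6: [1507/12, 149/12, 143/3]
after L3 α=3/4: [9463/48, 7133/48, 665/12]
after L4 α=1/3: [12607/72, 10037/72, 1073/18]
after L5 α=2/3: [44719/216, 14357/216, 1541/54]
after L6 α=6/7: [224863/1512, 75269/1512, 32645/378]
→ [149, 50, 86]

query (2,2) [L1,L2,L3,L4,L5,L6] — begin 0,0,0
after L1 α=1/3: [2, 2/3, 81]
after L2 α=1/2: [105, 211/3, 237/2]
after L3 α=1/6: [631/6, 1607/18, 517/4]
after L4 α=5/7: [2896/21, 11192/63, 2537/14]
after L5 α=5/6: [24421/126, 12137/378, 10517/84]
after L6 α=1/4: [31981/168, 28391/504, 11805/112]
→ [190, 56, 105]

query (2,0) [L1,L2,L3,L4,L5,L6] — begin 0,0,0
L1 α=2/3: [4, 88, 140/3]
L2 α=1/2: [153/2, 66, 445/3]
L3 α=2/7: [1237/14, 352/7, 3581/21]
L4 α=1: [198, 186, 129]
L5 α=7/8: [603/4, 1873/8, 1109/8]
L6 α=3/7: [1161/7, 2017/14, 1769/14]
rounded: [166, 144, 126]

at x=2,y=1 over L1,L2,L3,L4,L5,L7:
L1 α=1/4: [55/4, 63, 131/4]
L2 α=1: [86, 153, 168]
L3 α=1: [111, 69, 25]
L4 α=1/2: [111/2, 48, 62]
L5 α=3/5: [324/5, 528/5, 256/5]
L7 α=1/7: [2599/35, 4413/35, 2781/35]
= [74, 126, 79]
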